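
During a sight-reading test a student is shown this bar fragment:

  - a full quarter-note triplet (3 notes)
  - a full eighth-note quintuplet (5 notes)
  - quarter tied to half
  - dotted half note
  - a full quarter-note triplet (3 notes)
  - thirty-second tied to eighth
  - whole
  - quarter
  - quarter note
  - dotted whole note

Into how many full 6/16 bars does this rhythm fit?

One bar of 6/16 = 12 thirty-second notes.
In thirty-second notes: a full quarter-note triplet (3 notes) (three triplet quarters span one half) = 16; a full eighth-note quintuplet (5 notes) (five quintuplet eighths span one half) = 16; quarter tied to half (quarter + half) = 24; dotted half note = 24; a full quarter-note triplet (3 notes) (three triplet quarters span one half) = 16; thirty-second tied to eighth (thirty-second + eighth) = 5; whole = 32; quarter = 8; quarter note = 8; dotted whole note = 48.
Adding: 16 + 16 + 24 + 24 + 16 + 5 + 32 + 8 + 8 + 48 = 197.
197 ÷ 12 = 16 complete bars with 5 left over.

16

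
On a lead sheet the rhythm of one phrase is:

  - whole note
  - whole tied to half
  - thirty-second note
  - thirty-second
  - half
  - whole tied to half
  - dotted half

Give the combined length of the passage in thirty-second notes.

170

In thirty-second notes: whole note = 32; whole tied to half (whole + half) = 48; thirty-second note = 1; thirty-second = 1; half = 16; whole tied to half (whole + half) = 48; dotted half = 24.
Altogether 32 + 48 + 1 + 1 + 16 + 48 + 24 = 170 thirty-second notes.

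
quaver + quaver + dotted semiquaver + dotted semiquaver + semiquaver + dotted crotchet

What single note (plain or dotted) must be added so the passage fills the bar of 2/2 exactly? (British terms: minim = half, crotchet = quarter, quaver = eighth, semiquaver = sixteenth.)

The bar of 2/2 = 32 thirty-second notes.
Convert each value to thirty-second notes: quaver = 4; quaver = 4; dotted semiquaver = 3; dotted semiquaver = 3; semiquaver = 2; dotted crotchet = 12.
Sum: 4 + 4 + 3 + 3 + 2 + 12 = 28.
Remaining: 32 − 28 = 4 thirty-second notes, which is a eighth note.

eighth note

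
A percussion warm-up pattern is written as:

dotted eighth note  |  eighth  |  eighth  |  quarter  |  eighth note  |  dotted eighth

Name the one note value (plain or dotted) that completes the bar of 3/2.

half note

The bar of 3/2 = 24 sixteenth notes.
Each duration in sixteenth notes: dotted eighth note = 3; eighth = 2; eighth = 2; quarter = 4; eighth note = 2; dotted eighth = 3.
Sum: 3 + 2 + 2 + 4 + 2 + 3 = 16.
Remaining: 24 − 16 = 8 sixteenth notes, which is a half note.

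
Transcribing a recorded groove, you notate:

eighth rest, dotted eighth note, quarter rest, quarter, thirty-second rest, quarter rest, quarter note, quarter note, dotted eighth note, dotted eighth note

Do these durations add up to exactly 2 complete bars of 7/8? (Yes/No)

One bar of 7/8 = 28 thirty-second notes, so 2 bars = 56.
Each duration in thirty-second notes: eighth rest = 4; dotted eighth note = 6; quarter rest = 8; quarter = 8; thirty-second rest = 1; quarter rest = 8; quarter note = 8; quarter note = 8; dotted eighth note = 6; dotted eighth note = 6.
Adding: 4 + 6 + 8 + 8 + 1 + 8 + 8 + 8 + 6 + 6 = 63.
63 exceeds 56, so the answer is No.

No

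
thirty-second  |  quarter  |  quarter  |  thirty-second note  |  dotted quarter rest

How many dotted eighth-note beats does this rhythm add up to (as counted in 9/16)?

One dotted eighth-note beat = 6 thirty-second notes.
Convert each value to thirty-second notes: thirty-second = 1; quarter = 8; quarter = 8; thirty-second note = 1; dotted quarter rest = 12.
Adding: 1 + 8 + 8 + 1 + 12 = 30.
30 ÷ 6 = 5 beats.

5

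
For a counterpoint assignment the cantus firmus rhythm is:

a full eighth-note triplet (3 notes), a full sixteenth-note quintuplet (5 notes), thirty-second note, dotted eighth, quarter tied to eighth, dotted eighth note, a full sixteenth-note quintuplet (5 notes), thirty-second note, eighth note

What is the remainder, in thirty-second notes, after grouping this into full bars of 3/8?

6

One bar of 3/8 = 12 thirty-second notes.
In thirty-second notes: a full eighth-note triplet (3 notes) (three triplet eighths span one quarter) = 8; a full sixteenth-note quintuplet (5 notes) (five quintuplet sixteenths span one quarter) = 8; thirty-second note = 1; dotted eighth = 6; quarter tied to eighth (quarter + eighth) = 12; dotted eighth note = 6; a full sixteenth-note quintuplet (5 notes) (five quintuplet sixteenths span one quarter) = 8; thirty-second note = 1; eighth note = 4.
Sum: 8 + 8 + 1 + 6 + 12 + 6 + 8 + 1 + 4 = 54.
54 ÷ 12 = 4 complete bars with 6 thirty-second notes remaining.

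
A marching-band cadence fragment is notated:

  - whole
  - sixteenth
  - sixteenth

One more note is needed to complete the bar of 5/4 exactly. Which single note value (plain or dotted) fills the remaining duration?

The bar of 5/4 = 20 sixteenth notes.
Express everything in sixteenth notes: whole = 16; sixteenth = 1; sixteenth = 1.
Sum: 16 + 1 + 1 = 18.
Remaining: 20 − 18 = 2 sixteenth notes, which is a eighth note.

eighth note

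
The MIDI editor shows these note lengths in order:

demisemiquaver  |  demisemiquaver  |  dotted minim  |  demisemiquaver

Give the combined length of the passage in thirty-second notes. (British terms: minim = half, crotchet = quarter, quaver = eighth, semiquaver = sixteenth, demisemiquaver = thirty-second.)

In thirty-second notes: demisemiquaver = 1; demisemiquaver = 1; dotted minim = 24; demisemiquaver = 1.
Total: 1 + 1 + 24 + 1 = 27 thirty-second notes.

27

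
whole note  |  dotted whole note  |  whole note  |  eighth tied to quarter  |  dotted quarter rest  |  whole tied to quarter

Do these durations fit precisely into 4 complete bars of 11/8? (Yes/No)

Yes

One bar of 11/8 = 11 eighth notes, so 4 bars = 44.
Each duration in eighth notes: whole note = 8; dotted whole note = 12; whole note = 8; eighth tied to quarter (eighth + quarter) = 3; dotted quarter rest = 3; whole tied to quarter (whole + quarter) = 10.
Sum: 8 + 12 + 8 + 3 + 3 + 10 = 44.
44 equals 44, so the answer is Yes.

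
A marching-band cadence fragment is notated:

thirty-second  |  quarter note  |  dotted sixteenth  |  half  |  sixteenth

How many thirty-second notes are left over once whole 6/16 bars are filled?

One bar of 6/16 = 12 thirty-second notes.
Convert each value to thirty-second notes: thirty-second = 1; quarter note = 8; dotted sixteenth = 3; half = 16; sixteenth = 2.
Total: 1 + 8 + 3 + 16 + 2 = 30.
30 ÷ 12 = 2 complete bars with 6 thirty-second notes remaining.

6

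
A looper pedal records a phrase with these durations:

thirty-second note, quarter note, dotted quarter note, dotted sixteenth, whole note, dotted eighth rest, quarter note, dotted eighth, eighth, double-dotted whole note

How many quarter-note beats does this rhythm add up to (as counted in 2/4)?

One quarter-note beat = 8 thirty-second notes.
Express everything in thirty-second notes: thirty-second note = 1; quarter note = 8; dotted quarter note = 12; dotted sixteenth = 3; whole note = 32; dotted eighth rest = 6; quarter note = 8; dotted eighth = 6; eighth = 4; double-dotted whole note = 56.
Sum: 1 + 8 + 12 + 3 + 32 + 6 + 8 + 6 + 4 + 56 = 136.
136 ÷ 8 = 17 beats.

17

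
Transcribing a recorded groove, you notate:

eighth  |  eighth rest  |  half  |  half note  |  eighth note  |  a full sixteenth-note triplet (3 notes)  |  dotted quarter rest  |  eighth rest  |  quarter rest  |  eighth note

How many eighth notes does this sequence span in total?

19

In eighth notes: eighth = 1; eighth rest = 1; half = 4; half note = 4; eighth note = 1; a full sixteenth-note triplet (3 notes) (three triplet sixteenths span one eighth) = 1; dotted quarter rest = 3; eighth rest = 1; quarter rest = 2; eighth note = 1.
Altogether 1 + 1 + 4 + 4 + 1 + 1 + 3 + 1 + 2 + 1 = 19 eighth notes.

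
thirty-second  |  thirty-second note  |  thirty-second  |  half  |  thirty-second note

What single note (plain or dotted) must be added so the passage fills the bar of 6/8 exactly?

eighth note

The bar of 6/8 = 24 thirty-second notes.
In thirty-second notes: thirty-second = 1; thirty-second note = 1; thirty-second = 1; half = 16; thirty-second note = 1.
Sum: 1 + 1 + 1 + 16 + 1 = 20.
Remaining: 24 − 20 = 4 thirty-second notes, which is a eighth note.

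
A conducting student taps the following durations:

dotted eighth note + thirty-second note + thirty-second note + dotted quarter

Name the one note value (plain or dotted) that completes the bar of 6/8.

The bar of 6/8 = 24 thirty-second notes.
Working in thirty-second notes: dotted eighth note = 6; thirty-second note = 1; thirty-second note = 1; dotted quarter = 12.
Altogether 6 + 1 + 1 + 12 = 20.
Remaining: 24 − 20 = 4 thirty-second notes, which is a eighth note.

eighth note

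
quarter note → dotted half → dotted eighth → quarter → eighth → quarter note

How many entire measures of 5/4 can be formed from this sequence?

1

One bar of 5/4 = 20 sixteenth notes.
Each duration in sixteenth notes: quarter note = 4; dotted half = 12; dotted eighth = 3; quarter = 4; eighth = 2; quarter note = 4.
Altogether 4 + 12 + 3 + 4 + 2 + 4 = 29.
29 ÷ 20 = 1 complete bar with 9 left over.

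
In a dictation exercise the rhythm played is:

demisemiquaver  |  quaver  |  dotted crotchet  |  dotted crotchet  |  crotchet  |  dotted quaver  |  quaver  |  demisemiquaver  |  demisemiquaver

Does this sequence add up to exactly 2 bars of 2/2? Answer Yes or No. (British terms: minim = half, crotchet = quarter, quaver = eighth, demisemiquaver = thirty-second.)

One bar of 2/2 = 32 thirty-second notes, so 2 bars = 64.
Convert each value to thirty-second notes: demisemiquaver = 1; quaver = 4; dotted crotchet = 12; dotted crotchet = 12; crotchet = 8; dotted quaver = 6; quaver = 4; demisemiquaver = 1; demisemiquaver = 1.
Altogether 1 + 4 + 12 + 12 + 8 + 6 + 4 + 1 + 1 = 49.
49 falls short of 64, so the answer is No.

No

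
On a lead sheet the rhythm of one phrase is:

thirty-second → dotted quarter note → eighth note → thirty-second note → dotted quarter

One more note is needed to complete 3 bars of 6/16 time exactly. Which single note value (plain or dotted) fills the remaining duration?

dotted eighth note

3 bars of 6/16 = 36 thirty-second notes.
Express everything in thirty-second notes: thirty-second = 1; dotted quarter note = 12; eighth note = 4; thirty-second note = 1; dotted quarter = 12.
Total: 1 + 12 + 4 + 1 + 12 = 30.
Remaining: 36 − 30 = 6 thirty-second notes, which is a dotted eighth note.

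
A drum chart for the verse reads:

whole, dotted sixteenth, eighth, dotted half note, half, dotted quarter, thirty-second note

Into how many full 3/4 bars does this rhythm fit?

3

One bar of 3/4 = 24 thirty-second notes.
Convert each value to thirty-second notes: whole = 32; dotted sixteenth = 3; eighth = 4; dotted half note = 24; half = 16; dotted quarter = 12; thirty-second note = 1.
Adding: 32 + 3 + 4 + 24 + 16 + 12 + 1 = 92.
92 ÷ 24 = 3 complete bars with 20 left over.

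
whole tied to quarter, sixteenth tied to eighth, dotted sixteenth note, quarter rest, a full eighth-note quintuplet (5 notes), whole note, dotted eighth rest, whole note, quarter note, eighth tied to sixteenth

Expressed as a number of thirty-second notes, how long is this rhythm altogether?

Convert each value to thirty-second notes: whole tied to quarter (whole + quarter) = 40; sixteenth tied to eighth (sixteenth + eighth) = 6; dotted sixteenth note = 3; quarter rest = 8; a full eighth-note quintuplet (5 notes) (five quintuplet eighths span one half) = 16; whole note = 32; dotted eighth rest = 6; whole note = 32; quarter note = 8; eighth tied to sixteenth (eighth + sixteenth) = 6.
Total: 40 + 6 + 3 + 8 + 16 + 32 + 6 + 32 + 8 + 6 = 157 thirty-second notes.

157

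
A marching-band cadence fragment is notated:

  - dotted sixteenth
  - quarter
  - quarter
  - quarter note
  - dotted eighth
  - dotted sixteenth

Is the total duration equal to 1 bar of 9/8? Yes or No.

One bar of 9/8 = 36 thirty-second notes.
Convert each value to thirty-second notes: dotted sixteenth = 3; quarter = 8; quarter = 8; quarter note = 8; dotted eighth = 6; dotted sixteenth = 3.
Adding: 3 + 8 + 8 + 8 + 6 + 3 = 36.
36 equals 36, so the answer is Yes.

Yes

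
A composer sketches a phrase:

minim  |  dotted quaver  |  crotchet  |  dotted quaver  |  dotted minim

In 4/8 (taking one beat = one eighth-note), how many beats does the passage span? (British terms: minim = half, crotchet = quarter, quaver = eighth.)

15

One eighth-note beat = 2 sixteenth notes.
Working in sixteenth notes: minim = 8; dotted quaver = 3; crotchet = 4; dotted quaver = 3; dotted minim = 12.
Adding: 8 + 3 + 4 + 3 + 12 = 30.
30 ÷ 2 = 15 beats.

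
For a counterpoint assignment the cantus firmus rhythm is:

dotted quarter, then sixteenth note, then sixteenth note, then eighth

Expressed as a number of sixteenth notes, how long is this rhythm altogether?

10

Express everything in sixteenth notes: dotted quarter = 6; sixteenth note = 1; sixteenth note = 1; eighth = 2.
Sum: 6 + 1 + 1 + 2 = 10 sixteenth notes.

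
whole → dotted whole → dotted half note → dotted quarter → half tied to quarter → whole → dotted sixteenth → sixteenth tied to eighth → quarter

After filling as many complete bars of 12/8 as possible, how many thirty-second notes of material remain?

45

One bar of 12/8 = 48 thirty-second notes.
Working in thirty-second notes: whole = 32; dotted whole = 48; dotted half note = 24; dotted quarter = 12; half tied to quarter (half + quarter) = 24; whole = 32; dotted sixteenth = 3; sixteenth tied to eighth (sixteenth + eighth) = 6; quarter = 8.
Sum: 32 + 48 + 24 + 12 + 24 + 32 + 3 + 6 + 8 = 189.
189 ÷ 48 = 3 complete bars with 45 thirty-second notes remaining.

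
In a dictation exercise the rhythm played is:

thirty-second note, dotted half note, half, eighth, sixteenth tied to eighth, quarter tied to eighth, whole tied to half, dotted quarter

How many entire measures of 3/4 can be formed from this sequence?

One bar of 3/4 = 24 thirty-second notes.
Working in thirty-second notes: thirty-second note = 1; dotted half note = 24; half = 16; eighth = 4; sixteenth tied to eighth (sixteenth + eighth) = 6; quarter tied to eighth (quarter + eighth) = 12; whole tied to half (whole + half) = 48; dotted quarter = 12.
Altogether 1 + 24 + 16 + 4 + 6 + 12 + 48 + 12 = 123.
123 ÷ 24 = 5 complete bars with 3 left over.

5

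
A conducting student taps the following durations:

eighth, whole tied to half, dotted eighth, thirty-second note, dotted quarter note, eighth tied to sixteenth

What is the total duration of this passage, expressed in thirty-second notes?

In thirty-second notes: eighth = 4; whole tied to half (whole + half) = 48; dotted eighth = 6; thirty-second note = 1; dotted quarter note = 12; eighth tied to sixteenth (eighth + sixteenth) = 6.
Altogether 4 + 48 + 6 + 1 + 12 + 6 = 77 thirty-second notes.

77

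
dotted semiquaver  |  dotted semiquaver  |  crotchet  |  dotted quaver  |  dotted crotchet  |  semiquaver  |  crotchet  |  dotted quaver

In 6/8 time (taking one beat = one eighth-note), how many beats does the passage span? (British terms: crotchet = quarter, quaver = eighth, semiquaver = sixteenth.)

12

One eighth-note beat = 4 thirty-second notes.
Each duration in thirty-second notes: dotted semiquaver = 3; dotted semiquaver = 3; crotchet = 8; dotted quaver = 6; dotted crotchet = 12; semiquaver = 2; crotchet = 8; dotted quaver = 6.
Altogether 3 + 3 + 8 + 6 + 12 + 2 + 8 + 6 = 48.
48 ÷ 4 = 12 beats.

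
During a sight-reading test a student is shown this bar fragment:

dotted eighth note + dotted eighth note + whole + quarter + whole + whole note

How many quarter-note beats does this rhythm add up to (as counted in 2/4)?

One quarter-note beat = 4 sixteenth notes.
Each duration in sixteenth notes: dotted eighth note = 3; dotted eighth note = 3; whole = 16; quarter = 4; whole = 16; whole note = 16.
Total: 3 + 3 + 16 + 4 + 16 + 16 = 58.
58 ÷ 4 = 14.5 beats.

14.5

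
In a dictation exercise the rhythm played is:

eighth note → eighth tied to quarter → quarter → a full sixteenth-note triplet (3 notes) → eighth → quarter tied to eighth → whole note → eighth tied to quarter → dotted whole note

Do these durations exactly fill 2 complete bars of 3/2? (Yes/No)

One bar of 3/2 = 12 eighth notes, so 2 bars = 24.
Convert each value to eighth notes: eighth note = 1; eighth tied to quarter (eighth + quarter) = 3; quarter = 2; a full sixteenth-note triplet (3 notes) (three triplet sixteenths span one eighth) = 1; eighth = 1; quarter tied to eighth (quarter + eighth) = 3; whole note = 8; eighth tied to quarter (eighth + quarter) = 3; dotted whole note = 12.
Sum: 1 + 3 + 2 + 1 + 1 + 3 + 8 + 3 + 12 = 34.
34 exceeds 24, so the answer is No.

No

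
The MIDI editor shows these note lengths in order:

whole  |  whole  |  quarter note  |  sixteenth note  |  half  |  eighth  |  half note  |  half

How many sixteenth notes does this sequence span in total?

Express everything in sixteenth notes: whole = 16; whole = 16; quarter note = 4; sixteenth note = 1; half = 8; eighth = 2; half note = 8; half = 8.
Sum: 16 + 16 + 4 + 1 + 8 + 2 + 8 + 8 = 63 sixteenth notes.

63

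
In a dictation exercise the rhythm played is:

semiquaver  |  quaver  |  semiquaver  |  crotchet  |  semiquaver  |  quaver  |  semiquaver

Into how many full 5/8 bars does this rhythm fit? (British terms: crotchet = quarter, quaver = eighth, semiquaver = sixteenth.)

One bar of 5/8 = 10 sixteenth notes.
In sixteenth notes: semiquaver = 1; quaver = 2; semiquaver = 1; crotchet = 4; semiquaver = 1; quaver = 2; semiquaver = 1.
Sum: 1 + 2 + 1 + 4 + 1 + 2 + 1 = 12.
12 ÷ 10 = 1 complete bar with 2 left over.

1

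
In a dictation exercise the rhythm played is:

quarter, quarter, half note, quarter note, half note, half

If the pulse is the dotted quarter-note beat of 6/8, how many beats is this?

6

One dotted quarter-note beat = 3 eighth notes.
In eighth notes: quarter = 2; quarter = 2; half note = 4; quarter note = 2; half note = 4; half = 4.
Adding: 2 + 2 + 4 + 2 + 4 + 4 = 18.
18 ÷ 3 = 6 beats.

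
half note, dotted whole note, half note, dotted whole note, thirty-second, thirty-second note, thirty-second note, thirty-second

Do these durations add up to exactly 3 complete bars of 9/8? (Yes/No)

One bar of 9/8 = 36 thirty-second notes, so 3 bars = 108.
Express everything in thirty-second notes: half note = 16; dotted whole note = 48; half note = 16; dotted whole note = 48; thirty-second = 1; thirty-second note = 1; thirty-second note = 1; thirty-second = 1.
Adding: 16 + 48 + 16 + 48 + 1 + 1 + 1 + 1 = 132.
132 exceeds 108, so the answer is No.

No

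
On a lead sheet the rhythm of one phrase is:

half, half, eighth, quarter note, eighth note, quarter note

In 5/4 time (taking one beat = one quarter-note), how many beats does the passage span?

7

One quarter-note beat = 2 eighth notes.
Working in eighth notes: half = 4; half = 4; eighth = 1; quarter note = 2; eighth note = 1; quarter note = 2.
Altogether 4 + 4 + 1 + 2 + 1 + 2 = 14.
14 ÷ 2 = 7 beats.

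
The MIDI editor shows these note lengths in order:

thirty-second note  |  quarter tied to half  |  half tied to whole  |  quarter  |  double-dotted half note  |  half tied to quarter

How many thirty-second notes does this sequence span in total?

Convert each value to thirty-second notes: thirty-second note = 1; quarter tied to half (quarter + half) = 24; half tied to whole (half + whole) = 48; quarter = 8; double-dotted half note = 28; half tied to quarter (half + quarter) = 24.
Altogether 1 + 24 + 48 + 8 + 28 + 24 = 133 thirty-second notes.

133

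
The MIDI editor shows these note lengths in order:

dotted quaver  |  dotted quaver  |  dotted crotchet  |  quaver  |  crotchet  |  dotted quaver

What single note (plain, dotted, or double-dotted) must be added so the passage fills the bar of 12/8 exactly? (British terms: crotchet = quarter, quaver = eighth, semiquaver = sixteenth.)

The bar of 12/8 = 24 sixteenth notes.
Each duration in sixteenth notes: dotted quaver = 3; dotted quaver = 3; dotted crotchet = 6; quaver = 2; crotchet = 4; dotted quaver = 3.
Altogether 3 + 3 + 6 + 2 + 4 + 3 = 21.
Remaining: 24 − 21 = 3 sixteenth notes, which is a dotted eighth note.

dotted eighth note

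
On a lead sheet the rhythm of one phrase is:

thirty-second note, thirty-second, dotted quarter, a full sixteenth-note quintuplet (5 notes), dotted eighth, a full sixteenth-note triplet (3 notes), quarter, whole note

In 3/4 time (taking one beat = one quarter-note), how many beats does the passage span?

One quarter-note beat = 8 thirty-second notes.
Working in thirty-second notes: thirty-second note = 1; thirty-second = 1; dotted quarter = 12; a full sixteenth-note quintuplet (5 notes) (five quintuplet sixteenths span one quarter) = 8; dotted eighth = 6; a full sixteenth-note triplet (3 notes) (three triplet sixteenths span one eighth) = 4; quarter = 8; whole note = 32.
Total: 1 + 1 + 12 + 8 + 6 + 4 + 8 + 32 = 72.
72 ÷ 8 = 9 beats.

9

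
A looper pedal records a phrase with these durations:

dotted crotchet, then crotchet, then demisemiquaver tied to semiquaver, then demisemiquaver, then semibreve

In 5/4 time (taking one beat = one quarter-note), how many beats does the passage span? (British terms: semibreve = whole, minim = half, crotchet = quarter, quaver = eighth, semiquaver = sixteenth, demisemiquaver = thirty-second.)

7

One quarter-note beat = 8 thirty-second notes.
Convert each value to thirty-second notes: dotted crotchet = 12; crotchet = 8; demisemiquaver tied to semiquaver (demisemiquaver + semiquaver) = 3; demisemiquaver = 1; semibreve = 32.
Adding: 12 + 8 + 3 + 1 + 32 = 56.
56 ÷ 8 = 7 beats.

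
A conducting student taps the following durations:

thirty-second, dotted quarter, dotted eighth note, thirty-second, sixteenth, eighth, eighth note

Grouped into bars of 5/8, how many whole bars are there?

One bar of 5/8 = 20 thirty-second notes.
Each duration in thirty-second notes: thirty-second = 1; dotted quarter = 12; dotted eighth note = 6; thirty-second = 1; sixteenth = 2; eighth = 4; eighth note = 4.
Total: 1 + 12 + 6 + 1 + 2 + 4 + 4 = 30.
30 ÷ 20 = 1 complete bar with 10 left over.

1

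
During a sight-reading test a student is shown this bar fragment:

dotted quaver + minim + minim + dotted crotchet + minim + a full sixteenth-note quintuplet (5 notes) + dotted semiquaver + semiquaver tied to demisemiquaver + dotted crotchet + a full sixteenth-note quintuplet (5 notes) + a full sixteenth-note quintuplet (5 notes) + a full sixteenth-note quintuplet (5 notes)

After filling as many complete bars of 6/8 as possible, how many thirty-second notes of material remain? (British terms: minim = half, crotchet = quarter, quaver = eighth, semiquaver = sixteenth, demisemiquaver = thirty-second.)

20

One bar of 6/8 = 24 thirty-second notes.
Convert each value to thirty-second notes: dotted quaver = 6; minim = 16; minim = 16; dotted crotchet = 12; minim = 16; a full sixteenth-note quintuplet (5 notes) (five quintuplet sixteenths span one quarter) = 8; dotted semiquaver = 3; semiquaver tied to demisemiquaver (semiquaver + demisemiquaver) = 3; dotted crotchet = 12; a full sixteenth-note quintuplet (5 notes) (five quintuplet sixteenths span one quarter) = 8; a full sixteenth-note quintuplet (5 notes) (five quintuplet sixteenths span one quarter) = 8; a full sixteenth-note quintuplet (5 notes) (five quintuplet sixteenths span one quarter) = 8.
Altogether 6 + 16 + 16 + 12 + 16 + 8 + 3 + 3 + 12 + 8 + 8 + 8 = 116.
116 ÷ 24 = 4 complete bars with 20 thirty-second notes remaining.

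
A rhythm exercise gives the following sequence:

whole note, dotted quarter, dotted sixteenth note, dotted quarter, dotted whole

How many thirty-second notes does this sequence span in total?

Convert each value to thirty-second notes: whole note = 32; dotted quarter = 12; dotted sixteenth note = 3; dotted quarter = 12; dotted whole = 48.
Altogether 32 + 12 + 3 + 12 + 48 = 107 thirty-second notes.

107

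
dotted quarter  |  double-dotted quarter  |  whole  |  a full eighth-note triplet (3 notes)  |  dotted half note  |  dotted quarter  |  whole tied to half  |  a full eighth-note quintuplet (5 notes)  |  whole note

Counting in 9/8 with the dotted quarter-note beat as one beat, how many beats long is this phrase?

16.5

One dotted quarter-note beat = 6 sixteenth notes.
Working in sixteenth notes: dotted quarter = 6; double-dotted quarter = 7; whole = 16; a full eighth-note triplet (3 notes) (three triplet eighths span one quarter) = 4; dotted half note = 12; dotted quarter = 6; whole tied to half (whole + half) = 24; a full eighth-note quintuplet (5 notes) (five quintuplet eighths span one half) = 8; whole note = 16.
Adding: 6 + 7 + 16 + 4 + 12 + 6 + 24 + 8 + 16 = 99.
99 ÷ 6 = 16.5 beats.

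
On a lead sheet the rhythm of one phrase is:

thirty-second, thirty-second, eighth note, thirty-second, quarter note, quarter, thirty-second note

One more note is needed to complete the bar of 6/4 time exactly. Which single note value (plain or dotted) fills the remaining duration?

The bar of 6/4 = 48 thirty-second notes.
Each duration in thirty-second notes: thirty-second = 1; thirty-second = 1; eighth note = 4; thirty-second = 1; quarter note = 8; quarter = 8; thirty-second note = 1.
Altogether 1 + 1 + 4 + 1 + 8 + 8 + 1 = 24.
Remaining: 48 − 24 = 24 thirty-second notes, which is a dotted half note.

dotted half note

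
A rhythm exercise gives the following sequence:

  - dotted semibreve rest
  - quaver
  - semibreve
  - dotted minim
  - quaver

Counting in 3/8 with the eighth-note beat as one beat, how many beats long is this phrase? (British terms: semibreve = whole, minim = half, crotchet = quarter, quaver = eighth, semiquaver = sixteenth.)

One eighth-note beat = 2 sixteenth notes.
In sixteenth notes: dotted semibreve rest = 24; quaver = 2; semibreve = 16; dotted minim = 12; quaver = 2.
Total: 24 + 2 + 16 + 12 + 2 = 56.
56 ÷ 2 = 28 beats.

28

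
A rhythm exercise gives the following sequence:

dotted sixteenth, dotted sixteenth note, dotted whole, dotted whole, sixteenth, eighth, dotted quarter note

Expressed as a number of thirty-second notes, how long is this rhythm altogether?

120

Working in thirty-second notes: dotted sixteenth = 3; dotted sixteenth note = 3; dotted whole = 48; dotted whole = 48; sixteenth = 2; eighth = 4; dotted quarter note = 12.
Adding: 3 + 3 + 48 + 48 + 2 + 4 + 12 = 120 thirty-second notes.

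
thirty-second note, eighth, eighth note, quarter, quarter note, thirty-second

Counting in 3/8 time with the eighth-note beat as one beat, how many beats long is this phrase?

6.5

One eighth-note beat = 4 thirty-second notes.
Express everything in thirty-second notes: thirty-second note = 1; eighth = 4; eighth note = 4; quarter = 8; quarter note = 8; thirty-second = 1.
Sum: 1 + 4 + 4 + 8 + 8 + 1 = 26.
26 ÷ 4 = 6.5 beats.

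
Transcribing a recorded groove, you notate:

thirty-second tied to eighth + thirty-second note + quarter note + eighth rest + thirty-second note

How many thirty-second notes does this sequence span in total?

19

Each duration in thirty-second notes: thirty-second tied to eighth (thirty-second + eighth) = 5; thirty-second note = 1; quarter note = 8; eighth rest = 4; thirty-second note = 1.
Adding: 5 + 1 + 8 + 4 + 1 = 19 thirty-second notes.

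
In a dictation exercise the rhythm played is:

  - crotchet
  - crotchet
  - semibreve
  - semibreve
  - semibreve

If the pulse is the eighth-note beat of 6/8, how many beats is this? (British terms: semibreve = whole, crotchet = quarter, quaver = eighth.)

One eighth-note beat = 2 sixteenth notes.
Each duration in sixteenth notes: crotchet = 4; crotchet = 4; semibreve = 16; semibreve = 16; semibreve = 16.
Adding: 4 + 4 + 16 + 16 + 16 = 56.
56 ÷ 2 = 28 beats.

28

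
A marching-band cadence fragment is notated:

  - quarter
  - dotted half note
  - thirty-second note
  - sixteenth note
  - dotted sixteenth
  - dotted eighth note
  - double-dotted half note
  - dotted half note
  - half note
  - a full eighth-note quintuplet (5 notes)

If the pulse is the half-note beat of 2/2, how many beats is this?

One half-note beat = 16 thirty-second notes.
Working in thirty-second notes: quarter = 8; dotted half note = 24; thirty-second note = 1; sixteenth note = 2; dotted sixteenth = 3; dotted eighth note = 6; double-dotted half note = 28; dotted half note = 24; half note = 16; a full eighth-note quintuplet (5 notes) (five quintuplet eighths span one half) = 16.
Sum: 8 + 24 + 1 + 2 + 3 + 6 + 28 + 24 + 16 + 16 = 128.
128 ÷ 16 = 8 beats.

8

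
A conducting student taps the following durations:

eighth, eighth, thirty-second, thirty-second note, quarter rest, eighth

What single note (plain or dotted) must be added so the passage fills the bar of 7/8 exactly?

The bar of 7/8 = 28 thirty-second notes.
Express everything in thirty-second notes: eighth = 4; eighth = 4; thirty-second = 1; thirty-second note = 1; quarter rest = 8; eighth = 4.
Sum: 4 + 4 + 1 + 1 + 8 + 4 = 22.
Remaining: 28 − 22 = 6 thirty-second notes, which is a dotted eighth note.

dotted eighth note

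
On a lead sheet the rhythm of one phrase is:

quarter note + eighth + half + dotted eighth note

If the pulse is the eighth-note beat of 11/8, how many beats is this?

One eighth-note beat = 2 sixteenth notes.
Working in sixteenth notes: quarter note = 4; eighth = 2; half = 8; dotted eighth note = 3.
Sum: 4 + 2 + 8 + 3 = 17.
17 ÷ 2 = 8.5 beats.

8.5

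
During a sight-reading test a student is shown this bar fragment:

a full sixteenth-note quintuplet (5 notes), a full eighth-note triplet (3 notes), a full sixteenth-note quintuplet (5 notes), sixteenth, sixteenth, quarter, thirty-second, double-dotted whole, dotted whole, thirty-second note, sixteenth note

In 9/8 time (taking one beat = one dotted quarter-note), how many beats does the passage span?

12

One dotted quarter-note beat = 12 thirty-second notes.
Convert each value to thirty-second notes: a full sixteenth-note quintuplet (5 notes) (five quintuplet sixteenths span one quarter) = 8; a full eighth-note triplet (3 notes) (three triplet eighths span one quarter) = 8; a full sixteenth-note quintuplet (5 notes) (five quintuplet sixteenths span one quarter) = 8; sixteenth = 2; sixteenth = 2; quarter = 8; thirty-second = 1; double-dotted whole = 56; dotted whole = 48; thirty-second note = 1; sixteenth note = 2.
Altogether 8 + 8 + 8 + 2 + 2 + 8 + 1 + 56 + 48 + 1 + 2 = 144.
144 ÷ 12 = 12 beats.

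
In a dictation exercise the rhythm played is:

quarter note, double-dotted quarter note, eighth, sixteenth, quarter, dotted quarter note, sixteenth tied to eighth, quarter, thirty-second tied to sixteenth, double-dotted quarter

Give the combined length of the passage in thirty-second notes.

79

Working in thirty-second notes: quarter note = 8; double-dotted quarter note = 14; eighth = 4; sixteenth = 2; quarter = 8; dotted quarter note = 12; sixteenth tied to eighth (sixteenth + eighth) = 6; quarter = 8; thirty-second tied to sixteenth (thirty-second + sixteenth) = 3; double-dotted quarter = 14.
Sum: 8 + 14 + 4 + 2 + 8 + 12 + 6 + 8 + 3 + 14 = 79 thirty-second notes.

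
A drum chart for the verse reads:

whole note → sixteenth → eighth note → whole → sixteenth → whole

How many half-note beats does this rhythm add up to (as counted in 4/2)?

6.5

One half-note beat = 8 sixteenth notes.
Express everything in sixteenth notes: whole note = 16; sixteenth = 1; eighth note = 2; whole = 16; sixteenth = 1; whole = 16.
Total: 16 + 1 + 2 + 16 + 1 + 16 = 52.
52 ÷ 8 = 6.5 beats.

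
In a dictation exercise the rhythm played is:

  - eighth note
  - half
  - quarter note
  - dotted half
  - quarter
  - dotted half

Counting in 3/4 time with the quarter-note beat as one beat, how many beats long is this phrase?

One quarter-note beat = 2 eighth notes.
Express everything in eighth notes: eighth note = 1; half = 4; quarter note = 2; dotted half = 6; quarter = 2; dotted half = 6.
Adding: 1 + 4 + 2 + 6 + 2 + 6 = 21.
21 ÷ 2 = 10.5 beats.

10.5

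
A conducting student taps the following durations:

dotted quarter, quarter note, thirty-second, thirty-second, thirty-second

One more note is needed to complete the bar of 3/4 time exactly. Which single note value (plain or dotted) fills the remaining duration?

The bar of 3/4 = 24 thirty-second notes.
In thirty-second notes: dotted quarter = 12; quarter note = 8; thirty-second = 1; thirty-second = 1; thirty-second = 1.
Altogether 12 + 8 + 1 + 1 + 1 = 23.
Remaining: 24 − 23 = 1 thirty-second note, which is a thirty-second note.

thirty-second note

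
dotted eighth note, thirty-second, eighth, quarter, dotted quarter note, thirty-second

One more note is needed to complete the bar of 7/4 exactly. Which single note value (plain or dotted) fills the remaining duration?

dotted half note

The bar of 7/4 = 56 thirty-second notes.
In thirty-second notes: dotted eighth note = 6; thirty-second = 1; eighth = 4; quarter = 8; dotted quarter note = 12; thirty-second = 1.
Total: 6 + 1 + 4 + 8 + 12 + 1 = 32.
Remaining: 56 − 32 = 24 thirty-second notes, which is a dotted half note.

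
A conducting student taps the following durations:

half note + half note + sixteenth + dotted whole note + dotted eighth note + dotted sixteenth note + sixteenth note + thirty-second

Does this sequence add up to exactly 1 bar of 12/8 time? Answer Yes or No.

One bar of 12/8 = 48 thirty-second notes.
Working in thirty-second notes: half note = 16; half note = 16; sixteenth = 2; dotted whole note = 48; dotted eighth note = 6; dotted sixteenth note = 3; sixteenth note = 2; thirty-second = 1.
Total: 16 + 16 + 2 + 48 + 6 + 3 + 2 + 1 = 94.
94 exceeds 48, so the answer is No.

No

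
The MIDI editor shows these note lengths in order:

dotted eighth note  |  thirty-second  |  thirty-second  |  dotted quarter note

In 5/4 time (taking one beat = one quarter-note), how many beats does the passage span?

2.5

One quarter-note beat = 8 thirty-second notes.
In thirty-second notes: dotted eighth note = 6; thirty-second = 1; thirty-second = 1; dotted quarter note = 12.
Total: 6 + 1 + 1 + 12 = 20.
20 ÷ 8 = 2.5 beats.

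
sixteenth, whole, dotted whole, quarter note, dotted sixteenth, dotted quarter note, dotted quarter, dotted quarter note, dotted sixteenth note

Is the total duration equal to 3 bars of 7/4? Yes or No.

No

One bar of 7/4 = 56 thirty-second notes, so 3 bars = 168.
Express everything in thirty-second notes: sixteenth = 2; whole = 32; dotted whole = 48; quarter note = 8; dotted sixteenth = 3; dotted quarter note = 12; dotted quarter = 12; dotted quarter note = 12; dotted sixteenth note = 3.
Adding: 2 + 32 + 48 + 8 + 3 + 12 + 12 + 12 + 3 = 132.
132 falls short of 168, so the answer is No.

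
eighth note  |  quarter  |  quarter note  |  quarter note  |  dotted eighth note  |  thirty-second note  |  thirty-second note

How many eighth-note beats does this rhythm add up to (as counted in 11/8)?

9

One eighth-note beat = 4 thirty-second notes.
Each duration in thirty-second notes: eighth note = 4; quarter = 8; quarter note = 8; quarter note = 8; dotted eighth note = 6; thirty-second note = 1; thirty-second note = 1.
Total: 4 + 8 + 8 + 8 + 6 + 1 + 1 = 36.
36 ÷ 4 = 9 beats.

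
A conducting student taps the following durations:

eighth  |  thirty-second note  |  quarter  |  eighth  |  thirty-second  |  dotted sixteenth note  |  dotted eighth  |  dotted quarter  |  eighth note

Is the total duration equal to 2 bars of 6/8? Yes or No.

One bar of 6/8 = 24 thirty-second notes, so 2 bars = 48.
In thirty-second notes: eighth = 4; thirty-second note = 1; quarter = 8; eighth = 4; thirty-second = 1; dotted sixteenth note = 3; dotted eighth = 6; dotted quarter = 12; eighth note = 4.
Adding: 4 + 1 + 8 + 4 + 1 + 3 + 6 + 12 + 4 = 43.
43 falls short of 48, so the answer is No.

No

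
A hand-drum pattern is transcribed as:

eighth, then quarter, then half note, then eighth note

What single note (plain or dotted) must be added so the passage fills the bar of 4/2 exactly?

whole note

The bar of 4/2 = 16 eighth notes.
Express everything in eighth notes: eighth = 1; quarter = 2; half note = 4; eighth note = 1.
Total: 1 + 2 + 4 + 1 = 8.
Remaining: 16 − 8 = 8 eighth notes, which is a whole note.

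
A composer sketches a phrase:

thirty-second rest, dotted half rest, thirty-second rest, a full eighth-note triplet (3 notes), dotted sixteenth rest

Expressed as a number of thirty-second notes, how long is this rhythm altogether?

Each duration in thirty-second notes: thirty-second rest = 1; dotted half rest = 24; thirty-second rest = 1; a full eighth-note triplet (3 notes) (three triplet eighths span one quarter) = 8; dotted sixteenth rest = 3.
Total: 1 + 24 + 1 + 8 + 3 = 37 thirty-second notes.

37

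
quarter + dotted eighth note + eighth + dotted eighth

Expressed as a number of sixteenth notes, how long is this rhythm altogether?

12

Each duration in sixteenth notes: quarter = 4; dotted eighth note = 3; eighth = 2; dotted eighth = 3.
Adding: 4 + 3 + 2 + 3 = 12 sixteenth notes.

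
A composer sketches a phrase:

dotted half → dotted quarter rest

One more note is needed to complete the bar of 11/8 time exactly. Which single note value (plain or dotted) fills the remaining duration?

quarter note

The bar of 11/8 = 11 eighth notes.
In eighth notes: dotted half = 6; dotted quarter rest = 3.
Sum: 6 + 3 = 9.
Remaining: 11 − 9 = 2 eighth notes, which is a quarter note.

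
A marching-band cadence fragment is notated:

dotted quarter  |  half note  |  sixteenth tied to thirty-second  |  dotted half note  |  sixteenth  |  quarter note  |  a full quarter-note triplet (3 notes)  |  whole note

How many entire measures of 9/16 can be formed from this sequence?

One bar of 9/16 = 18 thirty-second notes.
In thirty-second notes: dotted quarter = 12; half note = 16; sixteenth tied to thirty-second (sixteenth + thirty-second) = 3; dotted half note = 24; sixteenth = 2; quarter note = 8; a full quarter-note triplet (3 notes) (three triplet quarters span one half) = 16; whole note = 32.
Total: 12 + 16 + 3 + 24 + 2 + 8 + 16 + 32 = 113.
113 ÷ 18 = 6 complete bars with 5 left over.

6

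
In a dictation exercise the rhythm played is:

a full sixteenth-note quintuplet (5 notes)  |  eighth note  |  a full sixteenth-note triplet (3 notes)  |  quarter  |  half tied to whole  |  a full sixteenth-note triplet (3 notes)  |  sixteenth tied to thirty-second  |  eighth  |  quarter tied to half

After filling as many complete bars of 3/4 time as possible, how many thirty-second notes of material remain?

11

One bar of 3/4 = 24 thirty-second notes.
Convert each value to thirty-second notes: a full sixteenth-note quintuplet (5 notes) (five quintuplet sixteenths span one quarter) = 8; eighth note = 4; a full sixteenth-note triplet (3 notes) (three triplet sixteenths span one eighth) = 4; quarter = 8; half tied to whole (half + whole) = 48; a full sixteenth-note triplet (3 notes) (three triplet sixteenths span one eighth) = 4; sixteenth tied to thirty-second (sixteenth + thirty-second) = 3; eighth = 4; quarter tied to half (quarter + half) = 24.
Altogether 8 + 4 + 4 + 8 + 48 + 4 + 3 + 4 + 24 = 107.
107 ÷ 24 = 4 complete bars with 11 thirty-second notes remaining.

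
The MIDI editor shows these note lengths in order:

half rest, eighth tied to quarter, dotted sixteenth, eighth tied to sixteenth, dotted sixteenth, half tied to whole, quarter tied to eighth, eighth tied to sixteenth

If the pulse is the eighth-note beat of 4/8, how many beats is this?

One eighth-note beat = 4 thirty-second notes.
Each duration in thirty-second notes: half rest = 16; eighth tied to quarter (eighth + quarter) = 12; dotted sixteenth = 3; eighth tied to sixteenth (eighth + sixteenth) = 6; dotted sixteenth = 3; half tied to whole (half + whole) = 48; quarter tied to eighth (quarter + eighth) = 12; eighth tied to sixteenth (eighth + sixteenth) = 6.
Adding: 16 + 12 + 3 + 6 + 3 + 48 + 12 + 6 = 106.
106 ÷ 4 = 26.5 beats.

26.5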